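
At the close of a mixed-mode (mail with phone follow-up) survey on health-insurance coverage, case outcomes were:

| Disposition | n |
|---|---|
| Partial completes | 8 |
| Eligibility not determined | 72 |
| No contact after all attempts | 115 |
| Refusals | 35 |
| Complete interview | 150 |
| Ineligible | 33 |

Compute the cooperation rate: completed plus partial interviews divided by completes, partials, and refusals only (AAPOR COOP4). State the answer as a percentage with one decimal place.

Num: 150 + 8 = 158
Denom: 150 + 8 + 35 = 193
COOP4 = 158 / 193 = 0.8187

81.9%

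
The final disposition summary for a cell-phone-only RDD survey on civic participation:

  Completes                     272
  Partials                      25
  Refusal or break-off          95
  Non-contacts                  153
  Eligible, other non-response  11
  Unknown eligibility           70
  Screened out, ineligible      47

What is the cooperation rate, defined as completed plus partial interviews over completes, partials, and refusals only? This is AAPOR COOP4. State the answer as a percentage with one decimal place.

Top: 272 + 25 = 297
Denom: 272 + 25 + 95 = 392
COOP4 = 297 / 392 = 0.7577

75.8%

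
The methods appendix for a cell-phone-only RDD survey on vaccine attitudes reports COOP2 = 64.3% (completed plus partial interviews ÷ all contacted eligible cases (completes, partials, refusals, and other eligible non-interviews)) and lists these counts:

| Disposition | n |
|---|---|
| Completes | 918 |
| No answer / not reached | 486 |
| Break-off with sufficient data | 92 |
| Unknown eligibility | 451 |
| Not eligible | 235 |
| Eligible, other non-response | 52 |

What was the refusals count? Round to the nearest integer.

509

Num = 918 + 92 = 1010
COOP2 = 1010 / D = 0.643
D = 1010 / 0.643 = 1570.8
Remaining denominator categories sum to 1062
refusals = 1570.8 − 1062 ≈ 509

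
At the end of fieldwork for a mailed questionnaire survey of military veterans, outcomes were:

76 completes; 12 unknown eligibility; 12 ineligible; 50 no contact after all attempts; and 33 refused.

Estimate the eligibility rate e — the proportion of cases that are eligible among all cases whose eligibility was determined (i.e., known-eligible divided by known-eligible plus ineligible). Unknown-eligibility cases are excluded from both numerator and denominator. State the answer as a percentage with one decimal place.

93.0%

Known eligible → 76 + 33 + 50 = 159
e = 159 / (159 + 12) = 159 / 171 = 0.9298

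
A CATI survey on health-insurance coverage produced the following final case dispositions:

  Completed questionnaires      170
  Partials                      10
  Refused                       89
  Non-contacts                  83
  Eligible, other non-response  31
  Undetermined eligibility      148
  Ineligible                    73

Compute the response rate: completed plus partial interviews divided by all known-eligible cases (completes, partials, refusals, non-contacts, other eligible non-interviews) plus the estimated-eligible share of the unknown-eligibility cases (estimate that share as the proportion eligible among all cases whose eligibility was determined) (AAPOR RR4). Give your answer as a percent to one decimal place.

35.5%

Top = 170 + 10 = 180
Determined eligible = 170 + 10 + 89 + 83 + 31 = 383
e = 383 / (383 + 73) = 383 / 456 = 0.8399
Eligible share of unknowns = 0.8399 × 148 = 124.31
Denom = 383 + 124.31 = 507.31
RR4 = 180 / 507.31 = 0.3548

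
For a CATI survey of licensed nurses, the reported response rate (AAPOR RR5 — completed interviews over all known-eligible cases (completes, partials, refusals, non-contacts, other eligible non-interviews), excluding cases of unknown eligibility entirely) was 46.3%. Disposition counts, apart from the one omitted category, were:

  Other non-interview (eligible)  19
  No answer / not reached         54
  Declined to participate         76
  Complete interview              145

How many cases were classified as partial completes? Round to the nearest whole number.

RR5 = 145 / D = 0.463
D = 145 / 0.463 = 313.2
Remaining denominator categories sum to 294
partial completes = 313.2 − 294 ≈ 19

19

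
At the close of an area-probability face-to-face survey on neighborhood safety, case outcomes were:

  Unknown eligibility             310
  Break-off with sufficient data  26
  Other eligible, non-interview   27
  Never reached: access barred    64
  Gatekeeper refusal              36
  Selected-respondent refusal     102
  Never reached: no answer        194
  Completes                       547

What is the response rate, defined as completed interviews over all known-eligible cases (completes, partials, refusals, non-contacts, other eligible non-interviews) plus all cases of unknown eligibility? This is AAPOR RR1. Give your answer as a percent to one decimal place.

Declined to participate = 36 + 102 = 138
No answer / not reached = 194 + 64 = 258
Num = 547
Denominator = 547 + 26 + 138 + 258 + 27 + 310 = 1306
RR1 = 547 / 1306 = 0.4188

41.9%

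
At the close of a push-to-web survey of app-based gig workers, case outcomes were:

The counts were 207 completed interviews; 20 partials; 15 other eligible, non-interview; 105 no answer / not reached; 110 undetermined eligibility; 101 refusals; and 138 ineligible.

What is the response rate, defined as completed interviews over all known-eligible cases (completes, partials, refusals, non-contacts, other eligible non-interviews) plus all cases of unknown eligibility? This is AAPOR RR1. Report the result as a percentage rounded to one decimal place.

37.1%

Num = 207
Denom = 207 + 20 + 101 + 105 + 15 + 110 = 558
RR1 = 207 / 558 = 0.3710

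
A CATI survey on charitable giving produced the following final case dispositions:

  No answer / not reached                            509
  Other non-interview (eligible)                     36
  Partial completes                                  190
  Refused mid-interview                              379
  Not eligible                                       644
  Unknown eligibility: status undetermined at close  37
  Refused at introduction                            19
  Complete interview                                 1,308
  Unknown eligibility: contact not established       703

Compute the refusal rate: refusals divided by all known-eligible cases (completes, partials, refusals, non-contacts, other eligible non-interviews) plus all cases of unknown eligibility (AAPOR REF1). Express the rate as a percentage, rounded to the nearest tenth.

Refused = 19 + 379 = 398
Eligibility not determined = 703 + 37 = 740
Numerator = 398
Denom = 1308 + 190 + 398 + 509 + 36 + 740 = 3181
REF1 = 398 / 3181 = 0.1251

12.5%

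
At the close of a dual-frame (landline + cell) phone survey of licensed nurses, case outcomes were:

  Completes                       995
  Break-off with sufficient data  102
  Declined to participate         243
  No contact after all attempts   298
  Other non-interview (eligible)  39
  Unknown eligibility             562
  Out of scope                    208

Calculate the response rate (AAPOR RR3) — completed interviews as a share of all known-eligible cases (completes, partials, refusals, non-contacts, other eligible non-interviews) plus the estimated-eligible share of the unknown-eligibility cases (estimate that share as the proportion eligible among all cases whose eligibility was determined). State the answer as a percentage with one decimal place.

Top = 995
Known eligible = 995 + 102 + 243 + 298 + 39 = 1677
e = 1677 / (1677 + 208) = 1677 / 1885 = 0.8897
e × U = 0.8897 × 562 = 500.01
Denominator = 1677 + 500.01 = 2177.01
RR3 = 995 / 2177.01 = 0.4570

45.7%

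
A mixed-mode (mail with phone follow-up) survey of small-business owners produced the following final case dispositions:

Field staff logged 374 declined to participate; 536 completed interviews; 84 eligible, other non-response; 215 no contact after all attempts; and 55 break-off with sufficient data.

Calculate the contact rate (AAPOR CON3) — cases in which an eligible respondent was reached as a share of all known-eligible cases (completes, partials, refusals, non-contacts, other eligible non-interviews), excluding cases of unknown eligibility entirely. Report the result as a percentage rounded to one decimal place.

83.0%

Numerator → 536 + 55 + 374 + 84 = 1049
Base → 536 + 55 + 374 + 215 + 84 = 1264
CON3 = 1049 / 1264 = 0.8299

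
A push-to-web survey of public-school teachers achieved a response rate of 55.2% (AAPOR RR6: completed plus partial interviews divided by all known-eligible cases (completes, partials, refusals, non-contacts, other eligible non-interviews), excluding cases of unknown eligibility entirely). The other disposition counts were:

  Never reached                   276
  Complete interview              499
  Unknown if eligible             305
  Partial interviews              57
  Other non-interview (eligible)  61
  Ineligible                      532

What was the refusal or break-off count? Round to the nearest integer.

Top = 499 + 57 = 556
RR6 = 556 / D = 0.552
D = 556 / 0.552 = 1007.2
Remaining denominator categories sum to 893
refusal or break-off = 1007.2 − 893 ≈ 114

114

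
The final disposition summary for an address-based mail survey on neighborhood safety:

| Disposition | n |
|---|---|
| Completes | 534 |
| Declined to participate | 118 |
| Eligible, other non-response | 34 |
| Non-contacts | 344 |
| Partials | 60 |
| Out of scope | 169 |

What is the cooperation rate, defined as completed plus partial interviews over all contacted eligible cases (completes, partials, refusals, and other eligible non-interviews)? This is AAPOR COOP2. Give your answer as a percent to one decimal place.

79.6%

Num: 534 + 60 = 594
Denom: 534 + 60 + 118 + 34 = 746
COOP2 = 594 / 746 = 0.7962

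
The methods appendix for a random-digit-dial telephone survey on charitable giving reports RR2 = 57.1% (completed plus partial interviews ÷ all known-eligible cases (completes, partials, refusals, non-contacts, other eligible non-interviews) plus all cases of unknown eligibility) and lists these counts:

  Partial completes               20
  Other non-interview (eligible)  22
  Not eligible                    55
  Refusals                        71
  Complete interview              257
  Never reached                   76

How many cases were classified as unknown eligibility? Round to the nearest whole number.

Num: 257 + 20 = 277
RR2 = 277 / D = 0.571
D = 277 / 0.571 = 485.1
Other denominator terms total 446
unknown eligibility = 485.1 − 446 ≈ 39

39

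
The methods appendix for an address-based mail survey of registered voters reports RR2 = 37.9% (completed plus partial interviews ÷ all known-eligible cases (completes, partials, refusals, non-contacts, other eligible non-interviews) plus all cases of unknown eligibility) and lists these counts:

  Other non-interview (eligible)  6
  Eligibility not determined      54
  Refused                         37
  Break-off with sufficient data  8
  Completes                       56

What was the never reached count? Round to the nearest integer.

8

Top → 56 + 8 = 64
RR2 = 64 / D = 0.379
D = 64 / 0.379 = 168.9
Rest of base = 161
never reached = 168.9 − 161 ≈ 8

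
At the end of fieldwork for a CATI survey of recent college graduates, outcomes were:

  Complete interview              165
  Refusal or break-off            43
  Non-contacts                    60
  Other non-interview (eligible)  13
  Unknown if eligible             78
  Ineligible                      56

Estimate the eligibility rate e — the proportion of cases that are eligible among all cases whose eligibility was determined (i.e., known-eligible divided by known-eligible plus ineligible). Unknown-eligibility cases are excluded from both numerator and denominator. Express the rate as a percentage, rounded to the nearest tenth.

83.4%

Eligible (known) → 165 + 43 + 60 + 13 = 281
e = 281 / (281 + 56) = 281 / 337 = 0.8338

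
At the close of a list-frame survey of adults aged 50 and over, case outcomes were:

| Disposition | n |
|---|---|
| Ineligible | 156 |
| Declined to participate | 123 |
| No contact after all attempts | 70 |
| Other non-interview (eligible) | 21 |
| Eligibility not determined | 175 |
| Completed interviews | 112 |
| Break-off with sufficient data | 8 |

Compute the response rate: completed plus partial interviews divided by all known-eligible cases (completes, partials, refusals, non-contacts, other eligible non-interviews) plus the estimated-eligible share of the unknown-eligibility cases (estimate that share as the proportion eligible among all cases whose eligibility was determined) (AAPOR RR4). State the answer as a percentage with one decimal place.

Top = 112 + 8 = 120
Eligible (known) = 112 + 8 + 123 + 70 + 21 = 334
e = 334 / (334 + 156) = 334 / 490 = 0.6816
Estimated eligible among unknowns = 0.6816 × 175 = 119.28
Denominator = 334 + 119.28 = 453.28
RR4 = 120 / 453.28 = 0.2647

26.5%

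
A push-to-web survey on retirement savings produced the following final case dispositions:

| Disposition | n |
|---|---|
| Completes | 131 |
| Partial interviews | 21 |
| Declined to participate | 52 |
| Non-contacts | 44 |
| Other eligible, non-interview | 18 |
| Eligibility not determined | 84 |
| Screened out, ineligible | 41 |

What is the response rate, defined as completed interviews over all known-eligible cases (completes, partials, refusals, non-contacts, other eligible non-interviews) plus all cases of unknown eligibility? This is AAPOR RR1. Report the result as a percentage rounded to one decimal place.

Numerator: 131
Base: 131 + 21 + 52 + 44 + 18 + 84 = 350
RR1 = 131 / 350 = 0.3743

37.4%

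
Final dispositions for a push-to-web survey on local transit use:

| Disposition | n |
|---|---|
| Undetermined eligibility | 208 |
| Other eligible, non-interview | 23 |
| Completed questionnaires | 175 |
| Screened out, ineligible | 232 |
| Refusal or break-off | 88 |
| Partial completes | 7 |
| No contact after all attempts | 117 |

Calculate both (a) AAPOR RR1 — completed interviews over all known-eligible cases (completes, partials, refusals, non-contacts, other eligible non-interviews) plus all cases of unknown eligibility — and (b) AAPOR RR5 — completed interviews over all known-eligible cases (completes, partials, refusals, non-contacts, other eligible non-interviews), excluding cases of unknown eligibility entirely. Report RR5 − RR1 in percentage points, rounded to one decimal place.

14.4

Top: 175
Denominator: 175 + 7 + 88 + 117 + 23 + 208 = 618
RR1 = 175 / 618 = 0.2832
Denominator: 175 + 7 + 88 + 117 + 23 = 410
RR5 = 175 / 410 = 0.4268
Difference = 42.68 − 28.32 = 14.36 percentage points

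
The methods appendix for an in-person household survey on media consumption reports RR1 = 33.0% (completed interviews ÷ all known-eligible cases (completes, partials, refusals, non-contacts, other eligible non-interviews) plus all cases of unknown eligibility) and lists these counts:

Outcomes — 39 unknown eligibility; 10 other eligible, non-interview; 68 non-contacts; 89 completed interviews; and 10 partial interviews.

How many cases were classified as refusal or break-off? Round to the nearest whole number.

54

RR1 = 89 / D = 0.330
D = 89 / 0.330 = 269.7
Remaining denominator categories sum to 216
refusal or break-off = 269.7 − 216 ≈ 54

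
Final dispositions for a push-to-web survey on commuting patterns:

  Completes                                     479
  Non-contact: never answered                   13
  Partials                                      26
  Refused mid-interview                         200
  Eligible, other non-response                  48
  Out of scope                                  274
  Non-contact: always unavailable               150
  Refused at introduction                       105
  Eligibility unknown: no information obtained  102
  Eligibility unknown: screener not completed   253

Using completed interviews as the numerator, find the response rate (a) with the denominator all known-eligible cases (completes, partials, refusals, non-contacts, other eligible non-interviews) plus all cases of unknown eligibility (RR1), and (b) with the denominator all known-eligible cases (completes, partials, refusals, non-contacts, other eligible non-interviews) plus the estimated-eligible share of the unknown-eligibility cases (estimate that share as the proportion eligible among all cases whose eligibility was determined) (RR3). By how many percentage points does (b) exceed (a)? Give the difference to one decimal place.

2.0

Refused = 105 + 200 = 305
Non-contacts = 13 + 150 = 163
Unknown eligibility = 253 + 102 = 355
Num → 479
Base → 479 + 26 + 305 + 163 + 48 + 355 = 1376
RR1 = 479 / 1376 = 0.3481
Determined eligible → 479 + 26 + 305 + 163 + 48 = 1021
e = 1021 / (1021 + 274) = 1021 / 1295 = 0.7884
Estimated eligible among unknowns → 0.7884 × 355 = 279.88
Base → 1021 + 279.88 = 1300.88
RR3 = 479 / 1300.88 = 0.3682
Difference = 36.82 − 34.81 = 2.01 percentage points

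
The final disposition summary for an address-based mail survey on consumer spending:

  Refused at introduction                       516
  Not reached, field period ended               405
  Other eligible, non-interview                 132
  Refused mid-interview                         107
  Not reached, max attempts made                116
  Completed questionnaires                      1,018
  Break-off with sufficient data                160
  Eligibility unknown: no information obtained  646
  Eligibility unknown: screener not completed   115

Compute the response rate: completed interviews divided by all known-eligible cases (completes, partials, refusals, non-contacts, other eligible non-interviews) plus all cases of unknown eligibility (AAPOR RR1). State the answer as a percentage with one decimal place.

Refusals = 516 + 107 = 623
No contact after all attempts = 405 + 116 = 521
Undetermined eligibility = 115 + 646 = 761
Numerator: 1018
Denominator: 1018 + 160 + 623 + 521 + 132 + 761 = 3215
RR1 = 1018 / 3215 = 0.3166

31.7%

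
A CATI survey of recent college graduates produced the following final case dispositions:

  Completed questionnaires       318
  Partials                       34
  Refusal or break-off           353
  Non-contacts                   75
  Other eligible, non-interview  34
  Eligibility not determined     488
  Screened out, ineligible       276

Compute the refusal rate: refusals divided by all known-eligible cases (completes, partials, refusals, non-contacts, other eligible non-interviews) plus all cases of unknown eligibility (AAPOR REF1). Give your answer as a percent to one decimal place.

Top: 353
Base: 318 + 34 + 353 + 75 + 34 + 488 = 1302
REF1 = 353 / 1302 = 0.2711

27.1%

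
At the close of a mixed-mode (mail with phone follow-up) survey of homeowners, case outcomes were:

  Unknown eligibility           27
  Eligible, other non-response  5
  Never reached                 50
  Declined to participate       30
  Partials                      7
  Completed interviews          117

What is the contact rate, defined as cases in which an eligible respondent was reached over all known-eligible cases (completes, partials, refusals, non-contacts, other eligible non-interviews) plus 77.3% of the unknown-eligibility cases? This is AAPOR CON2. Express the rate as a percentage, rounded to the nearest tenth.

69.2%

Top: 117 + 7 + 30 + 5 = 159
Known eligible: 117 + 7 + 30 + 50 + 5 = 209
Eligible share of unknowns: 0.7730 × 27 = 20.87
Denominator: 209 + 20.87 = 229.87
CON2 = 159 / 229.87 = 0.6917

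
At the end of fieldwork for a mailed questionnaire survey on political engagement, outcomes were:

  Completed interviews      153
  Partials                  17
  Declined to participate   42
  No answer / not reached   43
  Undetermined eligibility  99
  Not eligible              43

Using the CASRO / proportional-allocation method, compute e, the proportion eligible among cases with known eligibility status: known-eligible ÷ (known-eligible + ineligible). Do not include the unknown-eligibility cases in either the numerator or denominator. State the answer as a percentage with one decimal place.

85.6%

Determined eligible: 153 + 17 + 42 + 43 = 255
e = 255 / (255 + 43) = 255 / 298 = 0.8557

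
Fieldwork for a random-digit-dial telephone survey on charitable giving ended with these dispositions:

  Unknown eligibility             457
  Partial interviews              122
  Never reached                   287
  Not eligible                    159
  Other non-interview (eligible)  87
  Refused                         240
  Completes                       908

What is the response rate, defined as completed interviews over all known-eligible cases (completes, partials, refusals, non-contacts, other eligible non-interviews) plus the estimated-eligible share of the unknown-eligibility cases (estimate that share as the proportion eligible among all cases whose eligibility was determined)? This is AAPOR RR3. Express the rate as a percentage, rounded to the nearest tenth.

Num: 908
Eligible (known): 908 + 122 + 240 + 287 + 87 = 1644
e = 1644 / (1644 + 159) = 1644 / 1803 = 0.9118
Estimated eligible among unknowns: 0.9118 × 457 = 416.69
Base: 1644 + 416.69 = 2060.69
RR3 = 908 / 2060.69 = 0.4406

44.1%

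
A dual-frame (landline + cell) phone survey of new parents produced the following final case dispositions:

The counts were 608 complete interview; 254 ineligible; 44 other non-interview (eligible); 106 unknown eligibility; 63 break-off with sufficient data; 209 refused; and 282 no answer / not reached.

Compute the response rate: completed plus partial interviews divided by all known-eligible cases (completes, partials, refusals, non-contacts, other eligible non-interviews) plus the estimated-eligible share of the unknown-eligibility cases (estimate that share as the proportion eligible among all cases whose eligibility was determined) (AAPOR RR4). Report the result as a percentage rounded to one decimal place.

Top → 608 + 63 = 671
Eligible (known) → 608 + 63 + 209 + 282 + 44 = 1206
e = 1206 / (1206 + 254) = 1206 / 1460 = 0.8260
Eligible share of unknowns → 0.8260 × 106 = 87.56
Denominator → 1206 + 87.56 = 1293.56
RR4 = 671 / 1293.56 = 0.5187

51.9%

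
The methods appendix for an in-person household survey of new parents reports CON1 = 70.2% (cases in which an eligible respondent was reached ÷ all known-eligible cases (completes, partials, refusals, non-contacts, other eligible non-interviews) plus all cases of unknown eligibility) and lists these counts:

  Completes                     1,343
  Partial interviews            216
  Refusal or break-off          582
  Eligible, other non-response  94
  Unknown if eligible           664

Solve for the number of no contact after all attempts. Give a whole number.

Numerator → 1343 + 216 + 582 + 94 = 2235
CON1 = 2235 / D = 0.702
D = 2235 / 0.702 = 3183.8
Remaining denominator categories sum to 2899
no contact after all attempts = 3183.8 − 2899 ≈ 285

285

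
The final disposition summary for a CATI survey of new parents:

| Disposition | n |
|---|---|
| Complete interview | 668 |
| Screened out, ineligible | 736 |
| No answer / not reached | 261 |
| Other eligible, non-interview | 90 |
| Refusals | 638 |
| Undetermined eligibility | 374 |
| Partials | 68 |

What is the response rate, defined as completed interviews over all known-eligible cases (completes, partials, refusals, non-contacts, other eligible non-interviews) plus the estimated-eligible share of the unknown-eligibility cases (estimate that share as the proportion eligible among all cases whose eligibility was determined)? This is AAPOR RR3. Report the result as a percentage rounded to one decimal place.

33.6%

Numerator: 668
Determined eligible: 668 + 68 + 638 + 261 + 90 = 1725
e = 1725 / (1725 + 736) = 1725 / 2461 = 0.7009
Eligible share of unknowns: 0.7009 × 374 = 262.14
Denominator: 1725 + 262.14 = 1987.14
RR3 = 668 / 1987.14 = 0.3362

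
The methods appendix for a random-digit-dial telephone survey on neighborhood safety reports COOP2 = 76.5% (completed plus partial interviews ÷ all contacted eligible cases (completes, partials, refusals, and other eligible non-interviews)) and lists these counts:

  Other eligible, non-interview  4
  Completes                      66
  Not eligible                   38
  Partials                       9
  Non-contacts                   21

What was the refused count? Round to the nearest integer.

19

Num: 66 + 9 = 75
COOP2 = 75 / D = 0.765
D = 75 / 0.765 = 98.0
Remaining denominator categories sum to 79
refused = 98.0 − 79 ≈ 19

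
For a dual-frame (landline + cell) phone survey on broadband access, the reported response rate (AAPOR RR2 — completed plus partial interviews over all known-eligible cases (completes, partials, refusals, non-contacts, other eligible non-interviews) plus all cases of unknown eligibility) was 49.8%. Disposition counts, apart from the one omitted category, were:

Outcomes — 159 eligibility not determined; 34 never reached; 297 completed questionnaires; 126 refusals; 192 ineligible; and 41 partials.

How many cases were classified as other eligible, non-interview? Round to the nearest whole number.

22

Numerator = 297 + 41 = 338
RR2 = 338 / D = 0.498
D = 338 / 0.498 = 678.7
Rest of base = 657
other eligible, non-interview = 678.7 − 657 ≈ 22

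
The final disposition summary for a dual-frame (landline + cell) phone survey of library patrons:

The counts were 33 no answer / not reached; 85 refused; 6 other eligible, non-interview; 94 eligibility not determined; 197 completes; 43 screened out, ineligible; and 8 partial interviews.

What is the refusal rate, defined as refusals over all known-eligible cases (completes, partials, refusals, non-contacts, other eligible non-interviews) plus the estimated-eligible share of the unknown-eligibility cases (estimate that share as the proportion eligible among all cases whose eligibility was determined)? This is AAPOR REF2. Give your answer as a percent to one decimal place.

20.6%

Numerator: 85
Eligible (known): 197 + 8 + 85 + 33 + 6 = 329
e = 329 / (329 + 43) = 329 / 372 = 0.8844
Eligible share of unknowns: 0.8844 × 94 = 83.13
Base: 329 + 83.13 = 412.13
REF2 = 85 / 412.13 = 0.2062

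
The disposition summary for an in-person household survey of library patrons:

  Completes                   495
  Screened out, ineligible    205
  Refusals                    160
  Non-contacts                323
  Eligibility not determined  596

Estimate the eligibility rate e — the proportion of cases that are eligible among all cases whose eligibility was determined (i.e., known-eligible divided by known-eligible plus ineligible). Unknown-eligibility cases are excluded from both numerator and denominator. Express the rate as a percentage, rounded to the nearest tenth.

Known eligible = 495 + 160 + 323 = 978
e = 978 / (978 + 205) = 978 / 1183 = 0.8267

82.7%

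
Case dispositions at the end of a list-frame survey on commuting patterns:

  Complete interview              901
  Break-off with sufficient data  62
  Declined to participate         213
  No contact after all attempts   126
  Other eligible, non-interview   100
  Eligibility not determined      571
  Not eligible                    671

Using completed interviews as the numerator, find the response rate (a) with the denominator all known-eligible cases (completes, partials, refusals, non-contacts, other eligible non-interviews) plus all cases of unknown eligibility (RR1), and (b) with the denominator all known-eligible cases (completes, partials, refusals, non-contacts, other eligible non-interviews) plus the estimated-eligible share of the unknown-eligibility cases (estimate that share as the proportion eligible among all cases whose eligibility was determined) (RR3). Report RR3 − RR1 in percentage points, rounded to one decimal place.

4.7

Numerator → 901
Base → 901 + 62 + 213 + 126 + 100 + 571 = 1973
RR1 = 901 / 1973 = 0.4567
Determined eligible → 901 + 62 + 213 + 126 + 100 = 1402
e = 1402 / (1402 + 671) = 1402 / 2073 = 0.6763
Estimated eligible among unknowns → 0.6763 × 571 = 386.17
Base → 1402 + 386.17 = 1788.17
RR3 = 901 / 1788.17 = 0.5039
Difference = 50.39 − 45.67 = 4.72 percentage points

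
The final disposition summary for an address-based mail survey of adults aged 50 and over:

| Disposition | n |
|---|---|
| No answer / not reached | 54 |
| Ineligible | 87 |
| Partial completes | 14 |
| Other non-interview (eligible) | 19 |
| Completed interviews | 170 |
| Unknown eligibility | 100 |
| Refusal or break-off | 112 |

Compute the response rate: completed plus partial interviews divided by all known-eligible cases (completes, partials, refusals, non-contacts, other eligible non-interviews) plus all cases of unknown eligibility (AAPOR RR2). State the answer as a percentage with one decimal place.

Numerator → 170 + 14 = 184
Base → 170 + 14 + 112 + 54 + 19 + 100 = 469
RR2 = 184 / 469 = 0.3923

39.2%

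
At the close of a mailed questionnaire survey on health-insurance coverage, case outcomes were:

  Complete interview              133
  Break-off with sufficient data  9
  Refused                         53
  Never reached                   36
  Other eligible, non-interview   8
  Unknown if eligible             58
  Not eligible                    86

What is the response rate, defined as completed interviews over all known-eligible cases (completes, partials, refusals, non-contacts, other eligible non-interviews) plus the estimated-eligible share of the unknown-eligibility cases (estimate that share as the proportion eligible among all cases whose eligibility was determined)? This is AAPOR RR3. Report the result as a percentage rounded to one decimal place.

47.2%

Top = 133
Known eligible = 133 + 9 + 53 + 36 + 8 = 239
e = 239 / (239 + 86) = 239 / 325 = 0.7354
Estimated eligible among unknowns = 0.7354 × 58 = 42.65
Denominator = 239 + 42.65 = 281.65
RR3 = 133 / 281.65 = 0.4722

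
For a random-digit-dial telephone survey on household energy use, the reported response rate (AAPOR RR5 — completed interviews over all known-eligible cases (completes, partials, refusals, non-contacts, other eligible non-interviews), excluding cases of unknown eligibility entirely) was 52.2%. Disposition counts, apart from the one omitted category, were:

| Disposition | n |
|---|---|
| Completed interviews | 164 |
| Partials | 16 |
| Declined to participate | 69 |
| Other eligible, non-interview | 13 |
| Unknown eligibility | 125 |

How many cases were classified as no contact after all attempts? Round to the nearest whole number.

52

RR5 = 164 / D = 0.522
D = 164 / 0.522 = 314.2
Rest of base = 262
no contact after all attempts = 314.2 − 262 ≈ 52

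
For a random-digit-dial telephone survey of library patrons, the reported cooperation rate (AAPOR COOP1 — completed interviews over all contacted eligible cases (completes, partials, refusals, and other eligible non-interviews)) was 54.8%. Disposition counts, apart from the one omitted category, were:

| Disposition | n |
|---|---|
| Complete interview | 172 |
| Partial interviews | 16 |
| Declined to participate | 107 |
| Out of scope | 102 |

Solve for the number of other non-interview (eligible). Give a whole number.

COOP1 = 172 / D = 0.548
D = 172 / 0.548 = 313.9
Rest of base = 295
other non-interview (eligible) = 313.9 − 295 ≈ 19

19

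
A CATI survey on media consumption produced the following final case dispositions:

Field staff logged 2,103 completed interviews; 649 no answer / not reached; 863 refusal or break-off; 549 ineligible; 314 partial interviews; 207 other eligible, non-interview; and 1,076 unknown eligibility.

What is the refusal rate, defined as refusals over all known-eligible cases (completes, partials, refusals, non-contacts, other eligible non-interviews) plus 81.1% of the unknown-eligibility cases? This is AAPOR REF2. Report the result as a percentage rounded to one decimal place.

Num: 863
Eligible (known): 2103 + 314 + 863 + 649 + 207 = 4136
Estimated eligible among unknowns: 0.8110 × 1076 = 872.64
Denom: 4136 + 872.64 = 5008.64
REF2 = 863 / 5008.64 = 0.1723

17.2%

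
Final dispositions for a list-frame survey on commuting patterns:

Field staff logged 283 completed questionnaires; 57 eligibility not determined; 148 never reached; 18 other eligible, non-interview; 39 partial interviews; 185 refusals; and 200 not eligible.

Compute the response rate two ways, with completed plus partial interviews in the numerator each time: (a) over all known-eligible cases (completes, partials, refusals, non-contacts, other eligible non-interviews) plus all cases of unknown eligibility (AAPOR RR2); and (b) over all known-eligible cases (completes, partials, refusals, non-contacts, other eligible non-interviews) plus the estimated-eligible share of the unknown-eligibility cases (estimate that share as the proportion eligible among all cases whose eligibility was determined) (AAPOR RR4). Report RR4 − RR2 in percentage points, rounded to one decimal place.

0.8

Numerator = 283 + 39 = 322
Denom = 283 + 39 + 185 + 148 + 18 + 57 = 730
RR2 = 322 / 730 = 0.4411
Determined eligible = 283 + 39 + 185 + 148 + 18 = 673
e = 673 / (673 + 200) = 673 / 873 = 0.7709
e × U = 0.7709 × 57 = 43.94
Denom = 673 + 43.94 = 716.94
RR4 = 322 / 716.94 = 0.4491
Difference = 44.91 − 44.11 = 0.80 percentage points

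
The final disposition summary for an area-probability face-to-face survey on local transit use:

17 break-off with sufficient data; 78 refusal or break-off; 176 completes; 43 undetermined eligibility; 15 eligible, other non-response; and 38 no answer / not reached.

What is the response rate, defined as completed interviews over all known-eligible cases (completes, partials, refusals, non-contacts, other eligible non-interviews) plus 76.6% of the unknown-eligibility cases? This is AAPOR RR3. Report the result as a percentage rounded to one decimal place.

Numerator = 176
Eligible (known) = 176 + 17 + 78 + 38 + 15 = 324
e × U = 0.7660 × 43 = 32.94
Base = 324 + 32.94 = 356.94
RR3 = 176 / 356.94 = 0.4931

49.3%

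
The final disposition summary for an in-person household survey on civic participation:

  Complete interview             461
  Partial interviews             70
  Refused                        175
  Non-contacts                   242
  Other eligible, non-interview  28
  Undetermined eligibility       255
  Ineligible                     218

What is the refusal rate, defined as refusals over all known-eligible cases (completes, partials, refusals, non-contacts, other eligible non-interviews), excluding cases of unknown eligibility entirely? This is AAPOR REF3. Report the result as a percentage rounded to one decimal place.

17.9%

Num → 175
Base → 461 + 70 + 175 + 242 + 28 = 976
REF3 = 175 / 976 = 0.1793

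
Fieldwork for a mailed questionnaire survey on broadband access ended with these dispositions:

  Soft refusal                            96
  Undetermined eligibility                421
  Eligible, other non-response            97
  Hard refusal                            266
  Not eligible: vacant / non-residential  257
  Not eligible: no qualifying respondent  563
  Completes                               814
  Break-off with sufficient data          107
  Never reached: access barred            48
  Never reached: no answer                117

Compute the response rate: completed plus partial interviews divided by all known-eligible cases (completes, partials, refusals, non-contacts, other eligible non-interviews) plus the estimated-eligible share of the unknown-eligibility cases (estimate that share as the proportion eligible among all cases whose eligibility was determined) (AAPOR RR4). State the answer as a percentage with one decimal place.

50.6%

Refused = 266 + 96 = 362
No answer / not reached = 117 + 48 = 165
Screened out, ineligible = 563 + 257 = 820
Numerator = 814 + 107 = 921
Known eligible = 814 + 107 + 362 + 165 + 97 = 1545
e = 1545 / (1545 + 820) = 1545 / 2365 = 0.6533
Estimated eligible among unknowns = 0.6533 × 421 = 275.04
Denominator = 1545 + 275.04 = 1820.04
RR4 = 921 / 1820.04 = 0.5060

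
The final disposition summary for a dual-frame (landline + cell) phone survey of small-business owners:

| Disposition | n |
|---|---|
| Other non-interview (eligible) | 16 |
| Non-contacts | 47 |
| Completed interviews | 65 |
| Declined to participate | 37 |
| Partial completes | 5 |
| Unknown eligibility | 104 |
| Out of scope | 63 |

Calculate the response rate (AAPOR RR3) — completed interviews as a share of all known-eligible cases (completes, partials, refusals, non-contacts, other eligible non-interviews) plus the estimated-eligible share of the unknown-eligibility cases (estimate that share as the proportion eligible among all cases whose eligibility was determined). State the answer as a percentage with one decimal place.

Top = 65
Determined eligible = 65 + 5 + 37 + 47 + 16 = 170
e = 170 / (170 + 63) = 170 / 233 = 0.7296
Estimated eligible among unknowns = 0.7296 × 104 = 75.88
Denominator = 170 + 75.88 = 245.88
RR3 = 65 / 245.88 = 0.2644

26.4%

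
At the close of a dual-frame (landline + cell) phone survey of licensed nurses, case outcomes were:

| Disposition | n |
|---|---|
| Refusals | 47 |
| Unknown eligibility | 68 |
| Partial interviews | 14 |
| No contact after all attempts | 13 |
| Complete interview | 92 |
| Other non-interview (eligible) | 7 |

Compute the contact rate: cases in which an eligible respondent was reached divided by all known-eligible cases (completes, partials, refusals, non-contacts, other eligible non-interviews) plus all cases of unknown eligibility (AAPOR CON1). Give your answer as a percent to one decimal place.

Num → 92 + 14 + 47 + 7 = 160
Denominator → 92 + 14 + 47 + 13 + 7 + 68 = 241
CON1 = 160 / 241 = 0.6639

66.4%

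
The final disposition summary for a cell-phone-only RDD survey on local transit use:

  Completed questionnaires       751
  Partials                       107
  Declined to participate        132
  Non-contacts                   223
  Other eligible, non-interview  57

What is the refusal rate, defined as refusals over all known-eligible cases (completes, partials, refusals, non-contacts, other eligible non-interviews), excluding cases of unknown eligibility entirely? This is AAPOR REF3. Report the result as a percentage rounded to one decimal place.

Top = 132
Denom = 751 + 107 + 132 + 223 + 57 = 1270
REF3 = 132 / 1270 = 0.1039

10.4%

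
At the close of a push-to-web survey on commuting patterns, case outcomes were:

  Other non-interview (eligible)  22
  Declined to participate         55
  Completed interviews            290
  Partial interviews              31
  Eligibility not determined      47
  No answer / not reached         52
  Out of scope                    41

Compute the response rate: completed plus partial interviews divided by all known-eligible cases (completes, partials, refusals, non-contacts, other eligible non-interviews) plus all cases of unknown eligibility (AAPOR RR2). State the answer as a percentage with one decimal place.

Num → 290 + 31 = 321
Denominator → 290 + 31 + 55 + 52 + 22 + 47 = 497
RR2 = 321 / 497 = 0.6459

64.6%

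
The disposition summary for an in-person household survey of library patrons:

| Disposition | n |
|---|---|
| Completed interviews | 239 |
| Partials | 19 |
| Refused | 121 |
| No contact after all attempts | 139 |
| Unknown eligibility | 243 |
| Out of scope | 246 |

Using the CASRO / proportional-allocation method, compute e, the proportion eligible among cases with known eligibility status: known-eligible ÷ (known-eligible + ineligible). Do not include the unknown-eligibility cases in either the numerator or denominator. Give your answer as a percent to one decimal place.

67.8%

Eligible (known): 239 + 19 + 121 + 139 = 518
e = 518 / (518 + 246) = 518 / 764 = 0.6780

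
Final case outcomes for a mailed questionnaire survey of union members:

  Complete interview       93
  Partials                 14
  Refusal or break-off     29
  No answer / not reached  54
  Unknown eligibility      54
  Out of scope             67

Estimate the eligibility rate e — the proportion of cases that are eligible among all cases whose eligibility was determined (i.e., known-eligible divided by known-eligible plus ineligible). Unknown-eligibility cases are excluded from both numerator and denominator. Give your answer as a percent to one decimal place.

73.9%

Eligible (known) → 93 + 14 + 29 + 54 = 190
e = 190 / (190 + 67) = 190 / 257 = 0.7393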